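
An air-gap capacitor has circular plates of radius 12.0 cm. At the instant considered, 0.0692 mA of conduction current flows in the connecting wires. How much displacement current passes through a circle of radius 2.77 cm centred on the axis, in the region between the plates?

3.69×10^-6 A

No conduction current crosses the gap, so I_d there equals the 6.92×10^-5 A in the leads.
Through an area πr² the displacement current is I_d·(πr²/πR²) = I_d (r/R)² = 3.69×10^-6 A.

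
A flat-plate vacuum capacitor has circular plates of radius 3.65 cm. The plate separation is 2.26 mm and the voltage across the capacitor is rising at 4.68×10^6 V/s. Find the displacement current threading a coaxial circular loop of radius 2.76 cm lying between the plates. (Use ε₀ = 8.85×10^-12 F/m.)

4.39×10^-5 A

With E = V/d, dE/dt = 2.071×10^9 V/(m·s) and πR² = 4.185×10^-3 m², giving I_d = ε₀ πR² dE/dt = 7.670×10^-5 A.
The field is uniform, so I_d,enc = I_d (r/R)² = (7.670×10^-5)(2.76/3.65)² = 4.39×10^-5 A.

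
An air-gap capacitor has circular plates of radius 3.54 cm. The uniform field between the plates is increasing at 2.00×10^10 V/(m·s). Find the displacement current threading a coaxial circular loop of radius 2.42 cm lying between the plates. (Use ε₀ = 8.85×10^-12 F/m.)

3.26×10^-4 A

Total displacement current: I_d = ε₀(πR²)(dE/dt) = (8.85×10^-12)(3.937×10^-3)(2.00×10^10) = 6.968×10^-4 A.
Since J_d is uniform, the enclosed fraction is (r/R)² = 0.4673, giving I_d,enc = 3.26×10^-4 A.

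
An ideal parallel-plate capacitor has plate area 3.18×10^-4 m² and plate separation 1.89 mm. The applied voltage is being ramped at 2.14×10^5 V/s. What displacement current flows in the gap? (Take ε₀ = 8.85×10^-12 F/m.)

The field between the plates is E = V/d, so dE/dt = (2.14×10^5)/(1.89×10^-3 m) = 1.132×10^8 V/(m·s).
I_d = ε₀ A (dE/dt) = (8.85×10^-12)(3.18×10^-4)(1.132×10^8) = 3.19×10^-7 A.

3.19×10^-7 A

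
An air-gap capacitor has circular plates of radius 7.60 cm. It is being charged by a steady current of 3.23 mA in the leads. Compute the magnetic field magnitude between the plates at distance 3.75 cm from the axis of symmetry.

4.19×10^-9 T

By continuity the displacement current in the gap matches the conduction current: I_d = 3.23×10^-3 A.
For r < R the Ampère–Maxwell law gives B(2πr) = μ₀ I_d (r²/R²), so B = μ₀ I_d r/(2πR²) = (4π×10^-7)(3.23×10^-3)(0.0375)/(2π·0.0760²) = 4.19×10^-9 T.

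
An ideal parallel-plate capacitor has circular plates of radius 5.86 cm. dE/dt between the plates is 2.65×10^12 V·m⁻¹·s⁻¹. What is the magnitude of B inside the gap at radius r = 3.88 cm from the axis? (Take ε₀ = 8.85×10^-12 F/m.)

Total displacement current: I_d = ε₀(πR²)(dE/dt) = (8.85×10^-12)(0.01079)(2.65×10^12) = 0.2531 A.
For r < R the Ampère–Maxwell law gives B(2πr) = μ₀ I_d (r²/R²), so B = μ₀ I_d r/(2πR²) = (4π×10^-7)(0.2531)(0.0388)/(2π·0.0586²) = 5.72×10^-7 T.

5.72×10^-7 T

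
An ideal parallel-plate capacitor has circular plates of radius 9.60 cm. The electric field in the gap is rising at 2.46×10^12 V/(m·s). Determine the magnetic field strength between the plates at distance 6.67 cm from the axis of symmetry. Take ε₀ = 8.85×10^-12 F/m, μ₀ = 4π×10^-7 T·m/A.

Through the whole plate area (πR² = 0.02895 m²), I_d = ε₀ πR² dE/dt = 0.6303 A.
∮B·dl = μ₀ I_d,enc with I_d,enc = I_d r²/R² = 0.3043 A; so B = μ₀ I_d,enc/(2πr) = 9.12×10^-7 T.

9.12×10^-7 T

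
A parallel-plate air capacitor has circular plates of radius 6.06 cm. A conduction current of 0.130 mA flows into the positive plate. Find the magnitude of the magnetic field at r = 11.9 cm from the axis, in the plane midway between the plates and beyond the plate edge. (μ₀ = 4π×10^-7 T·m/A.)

No conduction current crosses the gap, so I_d there equals the 1.30×10^-4 A in the leads.
For r ≥ R the full I_d is enclosed: B = μ₀ I_d/(2πr) = (4π×10^-7)(1.30×10^-4)/(2π·0.119) = 2.18×10^-10 T.

2.18×10^-10 T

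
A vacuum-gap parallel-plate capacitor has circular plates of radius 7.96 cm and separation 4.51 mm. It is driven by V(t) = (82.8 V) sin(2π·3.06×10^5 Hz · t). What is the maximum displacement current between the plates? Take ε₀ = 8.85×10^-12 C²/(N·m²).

6.22×10^-3 A

(dE/dt)_max = V₀ω/d = 3.530×10^10 V/(m·s); ω = 2πf = 1.923×10^6 rad/s.
I_d,max = ε₀ A (dE/dt)_max = (8.85×10^-12)(0.01991)(3.530×10^10) = 6.22×10^-3 A.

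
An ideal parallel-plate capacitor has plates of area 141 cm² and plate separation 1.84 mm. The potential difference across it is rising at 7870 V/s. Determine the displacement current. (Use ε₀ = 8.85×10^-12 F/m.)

5.34×10^-7 A

The field between the plates is E = V/d, so dE/dt = (7870)/(1.84×10^-3 m) = 4.277×10^6 V/(m·s).
I_d = ε₀ A (dE/dt) = (8.85×10^-12)(0.0141)(4.277×10^6) = 5.34×10^-7 A.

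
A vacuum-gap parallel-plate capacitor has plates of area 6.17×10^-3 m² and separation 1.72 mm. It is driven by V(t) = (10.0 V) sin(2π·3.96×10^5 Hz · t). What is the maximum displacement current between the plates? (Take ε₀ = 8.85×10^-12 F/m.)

The displacement current equals the conduction current C dV/dt, which peaks at C V₀ ω.
With C = ε₀A/d = (8.85×10^-12)(6.17×10^-3)/(1.72×10^-3) = 3.175×10^-11 F and ω = 2πf = 2.488×10^6 rad/s, I_d,max = (3.175×10^-11)(10.0)(2.488×10^6) = 7.90×10^-4 A.

7.90×10^-4 A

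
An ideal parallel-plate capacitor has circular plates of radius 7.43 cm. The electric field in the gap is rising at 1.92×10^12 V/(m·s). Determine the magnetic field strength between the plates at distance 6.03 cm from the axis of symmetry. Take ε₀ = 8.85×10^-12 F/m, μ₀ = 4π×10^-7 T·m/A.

6.44×10^-7 T

Total displacement current: I_d = ε₀(πR²)(dE/dt) = (8.85×10^-12)(0.01734)(1.92×10^12) = 0.2946 A.
An Ampèrian loop of radius r encloses a fraction (r/R)² of I_d. Then B·2πr = μ₀ I_d (r/R)², giving B = μ₀ I_d r/(2πR²) = 6.44×10^-7 T.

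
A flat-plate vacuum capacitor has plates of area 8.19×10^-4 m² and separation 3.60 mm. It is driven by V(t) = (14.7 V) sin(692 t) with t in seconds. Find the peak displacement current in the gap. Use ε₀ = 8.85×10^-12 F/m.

2.05×10^-8 A

C = ε₀A/d = (8.85×10^-12)(8.19×10^-4)/(3.60×10^-3) = 2.013×10^-12 F; ω = 692 rad/s.
I_d = C dV/dt, so |I_d|_max = C V₀ ω = (2.013×10^-12)(14.7)(692) = 2.05×10^-8 A.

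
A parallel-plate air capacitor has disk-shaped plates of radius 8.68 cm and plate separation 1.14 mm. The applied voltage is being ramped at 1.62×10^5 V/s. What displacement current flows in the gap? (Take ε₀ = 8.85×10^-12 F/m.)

2.98×10^-5 A

E = V/d so dE/dt = (dV/dt)/d = 1.421×10^8 V/(m·s), and I_d = ε₀ A dE/dt = (8.85×10^-12)(0.02367)(1.421×10^8) = 2.98×10^-5 A.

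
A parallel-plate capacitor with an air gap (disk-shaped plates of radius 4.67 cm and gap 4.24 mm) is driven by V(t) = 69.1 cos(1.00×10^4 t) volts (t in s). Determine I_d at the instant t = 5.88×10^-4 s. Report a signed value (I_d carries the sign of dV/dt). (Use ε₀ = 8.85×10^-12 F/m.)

3.88×10^-6 A

C = ε₀A/d = (8.85×10^-12)(6.851×10^-3)/(4.24×10^-3) = 1.430×10^-11 F. dV/dt = V₀ω·−sin(ωt); at ωt = 5.88 rad this factor is 0.3924.
I_d = C dV/dt = (1.430×10^-11)(69.1)(1.00×10^4)(0.3924) = 3.88×10^-6 A.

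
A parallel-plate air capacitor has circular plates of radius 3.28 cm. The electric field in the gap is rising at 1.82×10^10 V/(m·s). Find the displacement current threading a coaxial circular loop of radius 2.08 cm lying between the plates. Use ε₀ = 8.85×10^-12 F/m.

I_d = ε₀ dΦ_E/dt = ε₀ πR² (dE/dt) = (8.85×10^-12)(3.380×10^-3)(1.82×10^10) = 5.444×10^-4 A through the full plate area.
The field is uniform, so I_d,enc = I_d (r/R)² = (5.444×10^-4)(2.08/3.28)² = 2.19×10^-4 A.

2.19×10^-4 A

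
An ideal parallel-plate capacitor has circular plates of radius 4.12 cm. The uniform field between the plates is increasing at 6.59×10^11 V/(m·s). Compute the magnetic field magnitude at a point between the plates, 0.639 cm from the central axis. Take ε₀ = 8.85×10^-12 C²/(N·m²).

2.34×10^-8 T

Total displacement current: I_d = ε₀(πR²)(dE/dt) = (8.85×10^-12)(5.333×10^-3)(6.59×10^11) = 0.03110 A.
For r < R the Ampère–Maxwell law gives B(2πr) = μ₀ I_d (r²/R²), so B = μ₀ I_d r/(2πR²) = (4π×10^-7)(0.03110)(6.39×10^-3)/(2π·0.0412²) = 2.34×10^-8 T.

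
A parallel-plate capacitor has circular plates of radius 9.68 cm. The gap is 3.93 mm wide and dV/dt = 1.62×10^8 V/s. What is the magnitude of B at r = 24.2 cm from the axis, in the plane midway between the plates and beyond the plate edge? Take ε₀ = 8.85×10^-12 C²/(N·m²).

8.88×10^-9 T

dE/dt = (dV/dt)/d = 4.122×10^10 V/(m·s); I_d = ε₀(πR²)(dE/dt) = (8.85×10^-12)(0.02944)(4.122×10^10) = 0.01074 A.
With r > R the enclosed displacement current is the full I_d; B = μ₀ I_d / (2πr) = 8.88×10^-9 T.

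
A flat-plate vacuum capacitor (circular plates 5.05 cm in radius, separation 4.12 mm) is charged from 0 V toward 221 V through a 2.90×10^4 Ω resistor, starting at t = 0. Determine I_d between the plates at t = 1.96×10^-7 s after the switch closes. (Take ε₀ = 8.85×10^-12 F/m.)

C = ε₀A/d = (8.85×10^-12)(8.012×10^-3)/(4.12×10^-3) = 1.721×10^-11 F and τ = RC = 4.991×10^-7 s. I_d in the gap equals the RC charging current.
I_d(t) = (V₀/R) e^(−t/τ) = 7.621×10^-3 · e^(−0.3927) = 5.15×10^-3 A.

5.15×10^-3 A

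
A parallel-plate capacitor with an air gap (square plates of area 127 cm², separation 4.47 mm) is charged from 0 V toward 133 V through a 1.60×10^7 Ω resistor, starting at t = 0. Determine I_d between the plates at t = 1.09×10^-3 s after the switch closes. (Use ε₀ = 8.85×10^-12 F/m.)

C = ε₀A/d = (8.85×10^-12)(0.0127)/(4.47×10^-3) = 2.514×10^-11 F and τ = RC = 4.022×10^-4 s. I_d in the gap equals the RC charging current.
I_d(t) = (V₀/R) e^(−t/τ) = 8.313×10^-6 · e^(−2.710) = 5.53×10^-7 A.

5.53×10^-7 A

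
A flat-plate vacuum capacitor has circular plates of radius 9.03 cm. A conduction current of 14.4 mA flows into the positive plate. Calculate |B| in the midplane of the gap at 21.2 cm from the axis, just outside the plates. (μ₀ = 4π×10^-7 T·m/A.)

No conduction current crosses the gap, so I_d there equals the 0.0144 A in the leads.
For r ≥ R the full I_d is enclosed: B = μ₀ I_d/(2πr) = (4π×10^-7)(0.0144)/(2π·0.212) = 1.36×10^-8 T.

1.36×10^-8 T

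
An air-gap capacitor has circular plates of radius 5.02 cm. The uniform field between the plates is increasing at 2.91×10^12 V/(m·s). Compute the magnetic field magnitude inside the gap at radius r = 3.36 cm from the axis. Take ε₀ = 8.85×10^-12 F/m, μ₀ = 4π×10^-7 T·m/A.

5.44×10^-7 T

Total displacement current: I_d = ε₀(πR²)(dE/dt) = (8.85×10^-12)(7.917×10^-3)(2.91×10^12) = 0.2039 A.
For r < R the Ampère–Maxwell law gives B(2πr) = μ₀ I_d (r²/R²), so B = μ₀ I_d r/(2πR²) = (4π×10^-7)(0.2039)(0.0336)/(2π·0.0502²) = 5.44×10^-7 T.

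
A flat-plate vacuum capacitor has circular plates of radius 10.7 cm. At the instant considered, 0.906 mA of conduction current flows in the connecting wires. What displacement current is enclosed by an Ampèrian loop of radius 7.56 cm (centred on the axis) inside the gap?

4.52×10^-4 A

Between the plates the displacement current equals the wire current: I_d = 0.906 mA = 9.06×10^-4 A.
Through an area πr² the displacement current is I_d·(πr²/πR²) = I_d (r/R)² = 4.52×10^-4 A.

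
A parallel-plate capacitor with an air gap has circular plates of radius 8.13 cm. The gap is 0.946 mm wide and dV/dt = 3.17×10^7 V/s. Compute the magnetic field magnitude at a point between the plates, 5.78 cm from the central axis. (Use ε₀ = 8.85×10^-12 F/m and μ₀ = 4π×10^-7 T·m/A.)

With E = V/d, dE/dt = 3.351×10^10 V/(m·s) and πR² = 0.02076 m², giving I_d = ε₀ πR² dE/dt = 6.157×10^-3 A.
An Ampèrian loop of radius r encloses a fraction (r/R)² of I_d. Then B·2πr = μ₀ I_d (r/R)², giving B = μ₀ I_d r/(2πR²) = 1.08×10^-8 T.

1.08×10^-8 T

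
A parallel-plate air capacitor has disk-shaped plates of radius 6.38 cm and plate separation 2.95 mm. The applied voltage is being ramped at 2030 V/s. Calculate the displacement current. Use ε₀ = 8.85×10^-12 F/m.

7.79×10^-8 A

E = V/d so dE/dt = (dV/dt)/d = 6.881×10^5 V/(m·s), and I_d = ε₀ A dE/dt = (8.85×10^-12)(0.01279)(6.881×10^5) = 7.79×10^-8 A.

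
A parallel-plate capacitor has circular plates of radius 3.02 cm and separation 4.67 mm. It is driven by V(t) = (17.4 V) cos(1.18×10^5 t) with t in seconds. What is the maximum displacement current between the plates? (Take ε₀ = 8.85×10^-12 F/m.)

The displacement current equals the conduction current C dV/dt, which peaks at C V₀ ω.
With C = ε₀A/d = (8.85×10^-12)(2.865×10^-3)/(4.67×10^-3) = 5.429×10^-12 F and ω = 1.18×10^5 rad/s, I_d,max = (5.429×10^-12)(17.4)(1.18×10^5) = 1.11×10^-5 A.

1.11×10^-5 A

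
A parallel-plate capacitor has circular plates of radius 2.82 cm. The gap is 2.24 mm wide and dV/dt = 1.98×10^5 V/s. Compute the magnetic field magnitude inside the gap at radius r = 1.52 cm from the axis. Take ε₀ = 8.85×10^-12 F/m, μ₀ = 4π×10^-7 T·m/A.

7.47×10^-12 T

I_d = C dV/dt with C = ε₀πR²/d = 9.869×10^-12 F, so I_d = (9.869×10^-12)(1.98×10^5) = 1.954×10^-6 A.
∮B·dl = μ₀ I_d,enc with I_d,enc = I_d r²/R² = 5.677×10^-7 A; so B = μ₀ I_d,enc/(2πr) = 7.47×10^-12 T.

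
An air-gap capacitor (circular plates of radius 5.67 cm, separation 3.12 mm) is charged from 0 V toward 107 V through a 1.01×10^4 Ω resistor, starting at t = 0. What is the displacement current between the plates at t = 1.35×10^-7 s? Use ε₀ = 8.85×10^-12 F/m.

6.64×10^-3 A

C = ε₀A/d = (8.85×10^-12)(0.01010)/(3.12×10^-3) = 2.865×10^-11 F, so τ = RC = 2.894×10^-7 s.
The conduction current is I(t) = (V₀/R) e^(−t/τ), and the displacement current between the plates equals it.
t/τ = 0.4665; I_d = (107/1.01×10^4) · e^(−0.4665) = (0.01059)(0.6272) = 6.64×10^-3 A.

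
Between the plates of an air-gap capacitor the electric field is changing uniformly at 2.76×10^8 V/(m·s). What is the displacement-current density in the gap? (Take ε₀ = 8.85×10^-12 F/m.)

2.44×10^-3 A/m²

The displacement-current density is ε₀ ∂E/∂t = (8.85×10^-12)(2.76×10^8) = 2.44×10^-3 A/m².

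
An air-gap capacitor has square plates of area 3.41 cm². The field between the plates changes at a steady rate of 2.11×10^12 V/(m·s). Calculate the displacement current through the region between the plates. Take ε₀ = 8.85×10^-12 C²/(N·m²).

I_d = ε₀ A (dE/dt) = (8.85×10^-12)(3.41×10^-4 m²)(2.11×10^12) = 6.37×10^-3 A.

6.37×10^-3 A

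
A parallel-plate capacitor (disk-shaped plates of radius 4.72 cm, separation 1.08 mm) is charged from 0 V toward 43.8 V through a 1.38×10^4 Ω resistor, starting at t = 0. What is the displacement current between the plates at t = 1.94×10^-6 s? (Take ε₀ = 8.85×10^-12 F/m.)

2.74×10^-4 A

With C = ε₀A/d = (8.85×10^-12)(6.999×10^-3)/(1.08×10^-3) = 5.735×10^-11 F, the time constant is τ = RC = 7.914×10^-7 s, so t/τ = 2.451 and e^(−t/τ) = 0.08621.
I_d = I_cond = (V₀/R) e^(−t/τ) = (3.174×10^-3)(0.08621) = 2.74×10^-4 A.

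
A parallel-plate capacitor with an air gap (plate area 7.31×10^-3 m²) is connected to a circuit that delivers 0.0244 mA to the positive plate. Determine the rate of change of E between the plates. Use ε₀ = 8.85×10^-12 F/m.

3.77×10^8 V/(m·s)

By continuity, I_d in the gap equals the 0.0244 mA flowing in the wire.
Since I_d = ε₀ A dE/dt, dE/dt = I_d/(ε₀A) = (2.44×10^-5)/((8.85×10^-12)(7.31×10^-3)) = 3.77×10^8 V/(m·s).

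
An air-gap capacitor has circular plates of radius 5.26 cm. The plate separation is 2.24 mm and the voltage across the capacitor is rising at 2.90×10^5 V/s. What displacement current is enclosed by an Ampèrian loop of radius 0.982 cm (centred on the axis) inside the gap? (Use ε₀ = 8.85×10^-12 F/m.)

I_d = C dV/dt with C = ε₀πR²/d = 3.434×10^-11 F, so I_d = (3.434×10^-11)(2.90×10^5) = 9.959×10^-6 A.
Since J_d is uniform, the enclosed fraction is (r/R)² = 0.03485, giving I_d,enc = 3.47×10^-7 A.

3.47×10^-7 A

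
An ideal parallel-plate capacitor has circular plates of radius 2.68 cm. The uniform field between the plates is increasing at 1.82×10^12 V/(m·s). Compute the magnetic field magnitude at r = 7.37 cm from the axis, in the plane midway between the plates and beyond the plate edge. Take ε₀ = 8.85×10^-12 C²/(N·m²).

9.86×10^-8 T

Total displacement current: I_d = ε₀(πR²)(dE/dt) = (8.85×10^-12)(2.256×10^-3)(1.82×10^12) = 0.03634 A.
Outside the plates the loop encloses all of I_d, so B·2πr = μ₀ I_d and B = 9.86×10^-8 T.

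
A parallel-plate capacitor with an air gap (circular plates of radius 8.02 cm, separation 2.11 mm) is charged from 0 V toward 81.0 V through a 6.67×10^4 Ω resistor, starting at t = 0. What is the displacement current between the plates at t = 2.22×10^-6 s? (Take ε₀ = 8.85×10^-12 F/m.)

8.20×10^-4 A

C = ε₀A/d = (8.85×10^-12)(0.02021)/(2.11×10^-3) = 8.477×10^-11 F, so τ = RC = 5.654×10^-6 s.
The conduction current is I(t) = (V₀/R) e^(−t/τ), and the displacement current between the plates equals it.
t/τ = 0.3926; I_d = (81.0/6.67×10^4) · e^(−0.3926) = (1.214×10^-3)(0.6753) = 8.20×10^-4 A.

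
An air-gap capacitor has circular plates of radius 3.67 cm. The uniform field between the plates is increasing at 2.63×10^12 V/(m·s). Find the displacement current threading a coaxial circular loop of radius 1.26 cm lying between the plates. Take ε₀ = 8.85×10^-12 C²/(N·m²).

0.0116 A

I_d = ε₀ dΦ_E/dt = ε₀ πR² (dE/dt) = (8.85×10^-12)(4.231×10^-3)(2.63×10^12) = 0.09848 A through the full plate area.
Through an area πr² the displacement current is I_d·(πr²/πR²) = I_d (r/R)² = 0.0116 A.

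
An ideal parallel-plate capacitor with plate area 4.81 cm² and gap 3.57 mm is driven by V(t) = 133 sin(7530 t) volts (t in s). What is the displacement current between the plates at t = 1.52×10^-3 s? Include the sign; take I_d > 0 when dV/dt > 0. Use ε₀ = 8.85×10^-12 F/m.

dV/dt = (133)(7530)·cos(11.4456) = 4.356×10^5 V/s.
I_d = C dV/dt with C = ε₀A/d = (8.85×10^-12)(4.81×10^-4)/(3.57×10^-3) = 1.192×10^-12 F, so I_d = (1.192×10^-12)(4.356×10^5) = 5.19×10^-7 A.

5.19×10^-7 A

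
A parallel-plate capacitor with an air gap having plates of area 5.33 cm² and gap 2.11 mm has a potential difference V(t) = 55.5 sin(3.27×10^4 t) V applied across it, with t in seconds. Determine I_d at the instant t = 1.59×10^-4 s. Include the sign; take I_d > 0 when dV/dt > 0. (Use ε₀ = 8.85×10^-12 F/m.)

1.90×10^-6 A

C = ε₀A/d = (8.85×10^-12)(5.33×10^-4)/(2.11×10^-3) = 2.236×10^-12 F. dV/dt = V₀ω·cos(ωt); at ωt = 5.1993 rad this factor is 0.4679.
I_d = C dV/dt = (2.236×10^-12)(55.5)(3.27×10^4)(0.4679) = 1.90×10^-6 A.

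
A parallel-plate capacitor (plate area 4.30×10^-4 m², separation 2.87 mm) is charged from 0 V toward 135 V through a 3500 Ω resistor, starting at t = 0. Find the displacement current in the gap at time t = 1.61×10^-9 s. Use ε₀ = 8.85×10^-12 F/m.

0.0273 A

C = ε₀A/d = (8.85×10^-12)(4.30×10^-4)/(2.87×10^-3) = 1.326×10^-12 F and τ = RC = 4.641×10^-9 s. I_d in the gap equals the RC charging current.
I_d(t) = (V₀/R) e^(−t/τ) = 0.03857 · e^(−0.3469) = 0.0273 A.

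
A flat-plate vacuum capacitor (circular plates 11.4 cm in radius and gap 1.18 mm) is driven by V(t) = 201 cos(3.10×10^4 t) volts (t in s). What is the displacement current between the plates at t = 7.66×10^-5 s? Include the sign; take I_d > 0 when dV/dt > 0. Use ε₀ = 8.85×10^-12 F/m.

-1.32×10^-3 A

dV/dt = (201)(3.10×10^4)·−sin(2.3746) = -4.324×10^6 V/s.
I_d = C dV/dt with C = ε₀A/d = (8.85×10^-12)(0.04083)/(1.18×10^-3) = 3.062×10^-10 F, so I_d = (3.062×10^-10)(-4.324×10^6) = -1.32×10^-3 A.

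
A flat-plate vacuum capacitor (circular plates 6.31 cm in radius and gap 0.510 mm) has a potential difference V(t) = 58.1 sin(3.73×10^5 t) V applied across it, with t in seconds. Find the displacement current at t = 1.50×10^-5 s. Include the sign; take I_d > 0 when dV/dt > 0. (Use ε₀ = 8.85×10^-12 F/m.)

3.63×10^-3 A

C = ε₀A/d = (8.85×10^-12)(0.01251)/(5.10×10^-4) = 2.171×10^-10 F. dV/dt = V₀ω·cos(ωt); at ωt = 5.595 rad this factor is 0.7724.
I_d = C dV/dt = (2.171×10^-10)(58.1)(3.73×10^5)(0.7724) = 3.63×10^-3 A.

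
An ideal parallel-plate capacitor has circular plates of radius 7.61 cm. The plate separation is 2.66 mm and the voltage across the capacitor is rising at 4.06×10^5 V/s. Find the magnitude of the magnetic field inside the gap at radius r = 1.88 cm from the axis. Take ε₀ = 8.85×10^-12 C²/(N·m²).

1.60×10^-11 T

I_d = C dV/dt with C = ε₀πR²/d = 6.052×10^-11 F, so I_d = (6.052×10^-11)(4.06×10^5) = 2.457×10^-5 A.
For r < R the Ampère–Maxwell law gives B(2πr) = μ₀ I_d (r²/R²), so B = μ₀ I_d r/(2πR²) = (4π×10^-7)(2.457×10^-5)(0.0188)/(2π·0.0761²) = 1.60×10^-11 T.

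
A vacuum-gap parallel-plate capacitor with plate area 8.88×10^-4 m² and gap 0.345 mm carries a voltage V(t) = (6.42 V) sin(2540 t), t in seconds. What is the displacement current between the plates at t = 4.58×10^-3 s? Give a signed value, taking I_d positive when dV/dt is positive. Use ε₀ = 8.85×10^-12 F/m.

2.21×10^-7 A

dV/dt = (6.42)(2540)·cos(11.6332) = 9707 V/s.
I_d = C dV/dt with C = ε₀A/d = (8.85×10^-12)(8.88×10^-4)/(3.45×10^-4) = 2.278×10^-11 F, so I_d = (2.278×10^-11)(9707) = 2.21×10^-7 A.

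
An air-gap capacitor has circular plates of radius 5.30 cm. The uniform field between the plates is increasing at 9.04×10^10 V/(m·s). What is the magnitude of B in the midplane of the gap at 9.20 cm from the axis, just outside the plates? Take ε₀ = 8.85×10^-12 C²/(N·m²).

Total displacement current: I_d = ε₀(πR²)(dE/dt) = (8.85×10^-12)(8.825×10^-3)(9.04×10^10) = 7.060×10^-3 A.
Outside the plates the loop encloses all of I_d, so B·2πr = μ₀ I_d and B = 1.53×10^-8 T.

1.53×10^-8 T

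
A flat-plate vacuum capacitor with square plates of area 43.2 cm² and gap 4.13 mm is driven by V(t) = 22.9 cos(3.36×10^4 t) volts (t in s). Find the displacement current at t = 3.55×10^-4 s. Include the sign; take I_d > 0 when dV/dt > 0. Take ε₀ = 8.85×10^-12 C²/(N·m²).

dV/dt = (22.9)(3.36×10^4)·−sin(11.928) = 4.585×10^5 V/s.
I_d = C dV/dt with C = ε₀A/d = (8.85×10^-12)(4.32×10^-3)/(4.13×10^-3) = 9.257×10^-12 F, so I_d = (9.257×10^-12)(4.585×10^5) = 4.24×10^-6 A.

4.24×10^-6 A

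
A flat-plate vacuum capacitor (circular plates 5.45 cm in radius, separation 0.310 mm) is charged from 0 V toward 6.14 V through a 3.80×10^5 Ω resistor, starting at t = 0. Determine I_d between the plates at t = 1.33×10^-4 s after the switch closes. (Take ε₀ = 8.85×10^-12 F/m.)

4.34×10^-6 A

With C = ε₀A/d = (8.85×10^-12)(9.331×10^-3)/(3.10×10^-4) = 2.664×10^-10 F, the time constant is τ = RC = 1.012×10^-4 s, so t/τ = 1.314 and e^(−t/τ) = 0.2687.
I_d = I_cond = (V₀/R) e^(−t/τ) = (1.616×10^-5)(0.2687) = 4.34×10^-6 A.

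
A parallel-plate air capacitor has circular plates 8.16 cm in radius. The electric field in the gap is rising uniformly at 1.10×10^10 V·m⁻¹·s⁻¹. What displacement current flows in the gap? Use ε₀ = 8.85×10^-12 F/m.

With a uniform field, Φ_E = EA, so I_d = ε₀ A dE/dt = 2.04×10^-3 A.

2.04×10^-3 A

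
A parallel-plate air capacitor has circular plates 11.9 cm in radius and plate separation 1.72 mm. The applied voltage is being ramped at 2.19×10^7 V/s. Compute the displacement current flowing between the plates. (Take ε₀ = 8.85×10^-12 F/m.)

C = ε₀A/d = (8.85×10^-12)(0.04449)/(1.72×10^-3) = 2.289×10^-10 F.
I_d = C dV/dt = (2.289×10^-10)(2.19×10^7) = 5.01×10^-3 A.

5.01×10^-3 A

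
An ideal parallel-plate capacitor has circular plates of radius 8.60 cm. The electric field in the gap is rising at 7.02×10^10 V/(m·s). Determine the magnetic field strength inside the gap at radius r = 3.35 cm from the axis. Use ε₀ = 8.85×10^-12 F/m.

Through the whole plate area (πR² = 0.02324 m²), I_d = ε₀ πR² dE/dt = 0.01444 A.
An Ampèrian loop of radius r encloses a fraction (r/R)² of I_d. Then B·2πr = μ₀ I_d (r/R)², giving B = μ₀ I_d r/(2πR²) = 1.31×10^-8 T.

1.31×10^-8 T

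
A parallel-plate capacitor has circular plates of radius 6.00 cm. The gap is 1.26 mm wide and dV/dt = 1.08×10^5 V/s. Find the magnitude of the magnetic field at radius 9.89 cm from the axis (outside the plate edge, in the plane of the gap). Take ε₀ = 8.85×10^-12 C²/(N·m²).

With E = V/d, dE/dt = 8.571×10^7 V/(m·s) and πR² = 0.01131 m², giving I_d = ε₀ πR² dE/dt = 8.579×10^-6 A.
Outside the plates the loop encloses all of I_d, so B·2πr = μ₀ I_d and B = 1.73×10^-11 T.

1.73×10^-11 T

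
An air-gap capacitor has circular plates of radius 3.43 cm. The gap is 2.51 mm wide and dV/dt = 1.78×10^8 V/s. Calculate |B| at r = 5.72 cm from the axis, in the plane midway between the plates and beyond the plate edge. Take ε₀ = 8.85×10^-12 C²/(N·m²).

8.11×10^-9 T

With E = V/d, dE/dt = 7.092×10^10 V/(m·s) and πR² = 3.696×10^-3 m², giving I_d = ε₀ πR² dE/dt = 2.320×10^-3 A.
With r > R the enclosed displacement current is the full I_d; B = μ₀ I_d / (2πr) = 8.11×10^-9 T.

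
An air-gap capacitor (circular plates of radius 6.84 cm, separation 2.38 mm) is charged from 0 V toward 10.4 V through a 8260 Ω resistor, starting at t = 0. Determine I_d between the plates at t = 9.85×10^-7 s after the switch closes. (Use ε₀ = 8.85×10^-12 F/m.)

C = ε₀A/d = (8.85×10^-12)(0.01470)/(2.38×10^-3) = 5.466×10^-11 F and τ = RC = 4.515×10^-7 s. I_d in the gap equals the RC charging current.
I_d(t) = (V₀/R) e^(−t/τ) = 1.259×10^-3 · e^(−2.182) = 1.42×10^-4 A.

1.42×10^-4 A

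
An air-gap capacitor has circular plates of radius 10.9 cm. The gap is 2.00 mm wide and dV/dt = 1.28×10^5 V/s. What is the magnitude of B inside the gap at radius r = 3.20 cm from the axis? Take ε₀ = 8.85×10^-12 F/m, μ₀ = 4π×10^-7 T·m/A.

1.14×10^-11 T

dE/dt = (dV/dt)/d = 6.400×10^7 V/(m·s); I_d = ε₀(πR²)(dE/dt) = (8.85×10^-12)(0.03733)(6.400×10^7) = 2.114×10^-5 A.
∮B·dl = μ₀ I_d,enc with I_d,enc = I_d r²/R² = 1.822×10^-6 A; so B = μ₀ I_d,enc/(2πr) = 1.14×10^-11 T.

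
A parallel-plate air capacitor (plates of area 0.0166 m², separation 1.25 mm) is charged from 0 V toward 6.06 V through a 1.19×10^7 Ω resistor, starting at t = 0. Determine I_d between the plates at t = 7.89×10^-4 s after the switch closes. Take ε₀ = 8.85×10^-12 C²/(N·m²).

C = ε₀A/d = (8.85×10^-12)(0.0166)/(1.25×10^-3) = 1.175×10^-10 F, so τ = RC = 1.398×10^-3 s.
The conduction current is I(t) = (V₀/R) e^(−t/τ), and the displacement current between the plates equals it.
t/τ = 0.5644; I_d = (6.06/1.19×10^7) · e^(−0.5644) = (5.092×10^-7)(0.5687) = 2.90×10^-7 A.

2.90×10^-7 A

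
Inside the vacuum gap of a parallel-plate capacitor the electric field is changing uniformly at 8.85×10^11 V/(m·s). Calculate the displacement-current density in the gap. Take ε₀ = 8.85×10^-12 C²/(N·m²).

J_d = ε₀ ∂E/∂t, so J_d = 7.83 A/m².

7.83 A/m²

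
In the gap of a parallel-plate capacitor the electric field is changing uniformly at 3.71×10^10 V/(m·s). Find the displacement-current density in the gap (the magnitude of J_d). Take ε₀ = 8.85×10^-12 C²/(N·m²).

J_d = ε₀ dE/dt = (8.85×10^-12)(3.71×10^10) = 0.328 A/m².

0.328 A/m²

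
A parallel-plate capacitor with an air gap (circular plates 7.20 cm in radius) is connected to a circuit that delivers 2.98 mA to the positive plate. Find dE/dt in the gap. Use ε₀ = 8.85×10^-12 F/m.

Charge continuity gives I_d = I = 2.98×10^-3 A between the plates.
Then dE/dt = I_d/(ε₀A) = 2.07×10^10 V/(m·s).

2.07×10^10 V/(m·s)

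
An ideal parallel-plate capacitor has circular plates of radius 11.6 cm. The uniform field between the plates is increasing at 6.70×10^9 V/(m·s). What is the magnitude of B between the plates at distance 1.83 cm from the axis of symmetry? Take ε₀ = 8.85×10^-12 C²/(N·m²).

6.82×10^-10 T

Total displacement current: I_d = ε₀(πR²)(dE/dt) = (8.85×10^-12)(0.04227)(6.70×10^9) = 2.506×10^-3 A.
∮B·dl = μ₀ I_d,enc with I_d,enc = I_d r²/R² = 6.237×10^-5 A; so B = μ₀ I_d,enc/(2πr) = 6.82×10^-10 T.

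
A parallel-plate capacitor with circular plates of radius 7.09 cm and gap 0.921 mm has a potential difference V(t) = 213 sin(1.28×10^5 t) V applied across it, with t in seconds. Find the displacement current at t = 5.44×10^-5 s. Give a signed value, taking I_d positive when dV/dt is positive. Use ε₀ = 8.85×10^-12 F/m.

3.22×10^-3 A

dE/dt = (V₀ω/d)·cos(ωt) with ωt = 6.9632 rad: (213)(1.28×10^5)(0.7776)/(9.21×10^-4) = 2.302×10^10 V/(m·s).
I_d = ε₀ A dE/dt = (8.85×10^-12)(0.01579)(2.302×10^10) = 3.22×10^-3 A.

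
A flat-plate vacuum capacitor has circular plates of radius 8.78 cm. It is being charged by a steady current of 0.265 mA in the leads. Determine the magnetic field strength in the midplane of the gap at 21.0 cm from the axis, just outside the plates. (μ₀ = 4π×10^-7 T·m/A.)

2.52×10^-10 T

Between the plates the displacement current equals the wire current: I_d = 0.265 mA = 2.65×10^-4 A.
For r ≥ R the full I_d is enclosed: B = μ₀ I_d/(2πr) = (4π×10^-7)(2.65×10^-4)/(2π·0.210) = 2.52×10^-10 T.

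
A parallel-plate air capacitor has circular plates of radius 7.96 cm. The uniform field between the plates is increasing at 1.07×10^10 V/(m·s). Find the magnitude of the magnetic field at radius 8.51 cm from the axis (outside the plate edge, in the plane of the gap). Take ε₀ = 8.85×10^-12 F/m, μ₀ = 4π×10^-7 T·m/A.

Through the whole plate area (πR² = 0.01991 m²), I_d = ε₀ πR² dE/dt = 1.885×10^-3 A.
Outside the plates the loop encloses all of I_d, so B·2πr = μ₀ I_d and B = 4.43×10^-9 T.

4.43×10^-9 T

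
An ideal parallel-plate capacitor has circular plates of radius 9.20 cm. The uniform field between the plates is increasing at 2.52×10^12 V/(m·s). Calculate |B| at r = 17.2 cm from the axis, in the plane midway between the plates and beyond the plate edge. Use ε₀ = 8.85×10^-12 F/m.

6.90×10^-7 T

I_d = ε₀ dΦ_E/dt = ε₀ πR² (dE/dt) = (8.85×10^-12)(0.02659)(2.52×10^12) = 0.5930 A through the full plate area.
For r ≥ R the full I_d is enclosed: B = μ₀ I_d/(2πr) = (4π×10^-7)(0.5930)/(2π·0.172) = 6.90×10^-7 T.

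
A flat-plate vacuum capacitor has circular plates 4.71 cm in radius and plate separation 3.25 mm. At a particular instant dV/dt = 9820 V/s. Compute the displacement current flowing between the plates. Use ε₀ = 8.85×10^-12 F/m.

1.86×10^-7 A

C = ε₀A/d = (8.85×10^-12)(6.969×10^-3)/(3.25×10^-3) = 1.898×10^-11 F.
I_d = C dV/dt = (1.898×10^-11)(9820) = 1.86×10^-7 A.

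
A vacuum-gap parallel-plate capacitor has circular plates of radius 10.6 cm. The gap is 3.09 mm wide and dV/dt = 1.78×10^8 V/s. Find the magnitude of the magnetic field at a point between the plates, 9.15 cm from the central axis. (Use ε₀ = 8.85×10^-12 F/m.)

2.93×10^-8 T

With E = V/d, dE/dt = 5.761×10^10 V/(m·s) and πR² = 0.03530 m², giving I_d = ε₀ πR² dE/dt = 0.01800 A.
∮B·dl = μ₀ I_d,enc with I_d,enc = I_d r²/R² = 0.01341 A; so B = μ₀ I_d,enc/(2πr) = 2.93×10^-8 T.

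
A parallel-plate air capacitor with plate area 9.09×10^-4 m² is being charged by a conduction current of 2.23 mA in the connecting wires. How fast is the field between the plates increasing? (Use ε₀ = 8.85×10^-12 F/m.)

2.77×10^11 V/(m·s)

By continuity, I_d in the gap equals the 2.23 mA flowing in the wire.
Then dE/dt = I_d/(ε₀A) = 2.77×10^11 V/(m·s).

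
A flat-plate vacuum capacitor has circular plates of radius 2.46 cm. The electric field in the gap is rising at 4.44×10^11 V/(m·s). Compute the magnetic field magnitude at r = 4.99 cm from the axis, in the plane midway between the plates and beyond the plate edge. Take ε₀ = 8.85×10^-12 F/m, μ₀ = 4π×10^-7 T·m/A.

Total displacement current: I_d = ε₀(πR²)(dE/dt) = (8.85×10^-12)(1.901×10^-3)(4.44×10^11) = 7.470×10^-3 A.
Outside the plates the loop encloses all of I_d, so B·2πr = μ₀ I_d and B = 2.99×10^-8 T.

2.99×10^-8 T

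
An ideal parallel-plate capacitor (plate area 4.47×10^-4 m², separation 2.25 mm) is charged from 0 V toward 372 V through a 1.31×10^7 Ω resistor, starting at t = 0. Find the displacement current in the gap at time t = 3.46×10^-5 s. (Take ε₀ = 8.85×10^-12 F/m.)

C = ε₀A/d = (8.85×10^-12)(4.47×10^-4)/(2.25×10^-3) = 1.758×10^-12 F and τ = RC = 2.303×10^-5 s. I_d in the gap equals the RC charging current.
I_d(t) = (V₀/R) e^(−t/τ) = 2.840×10^-5 · e^(−1.502) = 6.32×10^-6 A.

6.32×10^-6 A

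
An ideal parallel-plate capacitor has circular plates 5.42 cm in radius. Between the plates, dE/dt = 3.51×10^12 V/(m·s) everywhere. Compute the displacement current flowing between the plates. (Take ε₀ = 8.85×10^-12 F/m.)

0.287 A

The displacement current is ε₀ times dΦ_E/dt = ε₀ A dE/dt = (8.85×10^-12)(9.229×10^-3)(3.51×10^12) = 0.287 A.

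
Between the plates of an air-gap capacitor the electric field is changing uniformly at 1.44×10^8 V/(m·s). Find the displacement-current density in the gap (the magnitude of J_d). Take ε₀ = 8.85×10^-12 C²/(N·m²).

J_d = ε₀ dE/dt = (8.85×10^-12)(1.44×10^8) = 1.27×10^-3 A/m².

1.27×10^-3 A/m²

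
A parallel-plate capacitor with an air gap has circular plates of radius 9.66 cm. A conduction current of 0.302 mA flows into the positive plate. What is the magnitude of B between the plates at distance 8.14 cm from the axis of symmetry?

No conduction current crosses the gap, so I_d there equals the 3.02×10^-4 A in the leads.
For r < R the Ampère–Maxwell law gives B(2πr) = μ₀ I_d (r²/R²), so B = μ₀ I_d r/(2πR²) = (4π×10^-7)(3.02×10^-4)(0.0814)/(2π·0.0966²) = 5.27×10^-10 T.

5.27×10^-10 T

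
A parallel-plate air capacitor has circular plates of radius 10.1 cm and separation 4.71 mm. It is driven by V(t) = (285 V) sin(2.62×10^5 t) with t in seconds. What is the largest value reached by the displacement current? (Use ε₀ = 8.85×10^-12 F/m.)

4.50×10^-3 A

The displacement current equals the conduction current C dV/dt, which peaks at C V₀ ω.
With C = ε₀A/d = (8.85×10^-12)(0.03205)/(4.71×10^-3) = 6.022×10^-11 F and ω = 2.62×10^5 rad/s, I_d,max = (6.022×10^-11)(285)(2.62×10^5) = 4.50×10^-3 A.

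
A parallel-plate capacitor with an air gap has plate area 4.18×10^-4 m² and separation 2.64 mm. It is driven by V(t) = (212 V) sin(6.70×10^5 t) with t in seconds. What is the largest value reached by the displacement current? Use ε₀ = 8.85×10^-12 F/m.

1.99×10^-4 A

The displacement current equals the conduction current C dV/dt, which peaks at C V₀ ω.
With C = ε₀A/d = (8.85×10^-12)(4.18×10^-4)/(2.64×10^-3) = 1.401×10^-12 F and ω = 6.70×10^5 rad/s, I_d,max = (1.401×10^-12)(212)(6.70×10^5) = 1.99×10^-4 A.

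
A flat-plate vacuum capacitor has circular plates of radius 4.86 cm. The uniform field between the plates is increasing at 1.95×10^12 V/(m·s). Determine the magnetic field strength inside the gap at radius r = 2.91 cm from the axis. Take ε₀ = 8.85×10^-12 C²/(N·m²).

Total displacement current: I_d = ε₀(πR²)(dE/dt) = (8.85×10^-12)(7.420×10^-3)(1.95×10^12) = 0.1281 A.
For r < R the Ampère–Maxwell law gives B(2πr) = μ₀ I_d (r²/R²), so B = μ₀ I_d r/(2πR²) = (4π×10^-7)(0.1281)(0.0291)/(2π·0.0486²) = 3.16×10^-7 T.

3.16×10^-7 T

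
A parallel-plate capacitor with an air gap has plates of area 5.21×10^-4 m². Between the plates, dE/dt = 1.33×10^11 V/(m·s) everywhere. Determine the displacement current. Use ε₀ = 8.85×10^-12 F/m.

6.13×10^-4 A

With a uniform field, Φ_E = EA, so I_d = ε₀ A dE/dt = 6.13×10^-4 A.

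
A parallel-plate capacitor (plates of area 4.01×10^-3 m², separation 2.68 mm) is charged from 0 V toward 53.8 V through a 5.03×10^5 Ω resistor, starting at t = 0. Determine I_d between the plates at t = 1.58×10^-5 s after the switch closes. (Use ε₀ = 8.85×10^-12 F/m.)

C = ε₀A/d = (8.85×10^-12)(4.01×10^-3)/(2.68×10^-3) = 1.324×10^-11 F, so τ = RC = 6.660×10^-6 s.
The conduction current is I(t) = (V₀/R) e^(−t/τ), and the displacement current between the plates equals it.
t/τ = 2.372; I_d = (53.8/5.03×10^5) · e^(−2.372) = (1.070×10^-4)(0.09329) = 9.98×10^-6 A.

9.98×10^-6 A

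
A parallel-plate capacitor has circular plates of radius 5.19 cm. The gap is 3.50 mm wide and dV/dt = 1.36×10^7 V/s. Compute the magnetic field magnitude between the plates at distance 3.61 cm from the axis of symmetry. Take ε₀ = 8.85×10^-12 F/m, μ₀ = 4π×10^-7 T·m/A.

I_d = C dV/dt with C = ε₀πR²/d = 2.140×10^-11 F, so I_d = (2.140×10^-11)(1.36×10^7) = 2.910×10^-4 A.
For r < R the Ampère–Maxwell law gives B(2πr) = μ₀ I_d (r²/R²), so B = μ₀ I_d r/(2πR²) = (4π×10^-7)(2.910×10^-4)(0.0361)/(2π·0.0519²) = 7.80×10^-10 T.

7.80×10^-10 T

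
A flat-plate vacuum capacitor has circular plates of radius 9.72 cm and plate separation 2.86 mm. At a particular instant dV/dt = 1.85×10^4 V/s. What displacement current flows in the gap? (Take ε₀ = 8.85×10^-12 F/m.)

C = ε₀A/d = (8.85×10^-12)(0.02968)/(2.86×10^-3) = 9.184×10^-11 F.
I_d = C dV/dt = (9.184×10^-11)(1.85×10^4) = 1.70×10^-6 A.

1.70×10^-6 A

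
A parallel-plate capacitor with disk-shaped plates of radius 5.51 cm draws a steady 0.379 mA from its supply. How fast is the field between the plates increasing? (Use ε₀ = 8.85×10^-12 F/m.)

By continuity, I_d in the gap equals the 0.379 mA flowing in the wire.
Inverting I_d = ε₀ A dE/dt gives dE/dt = 3.79×10^-4 / (8.85×10^-12 · 9.538×10^-3) = 4.49×10^9 V/(m·s).

4.49×10^9 V/(m·s)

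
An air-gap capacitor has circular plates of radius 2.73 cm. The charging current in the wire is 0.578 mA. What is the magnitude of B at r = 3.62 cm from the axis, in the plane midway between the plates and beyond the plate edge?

By continuity the displacement current in the gap matches the conduction current: I_d = 5.78×10^-4 A.
With r > R the enclosed displacement current is the full I_d; B = μ₀ I_d / (2πr) = 3.19×10^-9 T.

3.19×10^-9 T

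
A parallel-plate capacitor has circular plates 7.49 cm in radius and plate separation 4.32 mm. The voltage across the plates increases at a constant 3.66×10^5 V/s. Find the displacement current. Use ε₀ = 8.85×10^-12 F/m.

C = ε₀A/d = (8.85×10^-12)(0.01762)/(4.32×10^-3) = 3.610×10^-11 F.
I_d = C dV/dt = (3.610×10^-11)(3.66×10^5) = 1.32×10^-5 A.

1.32×10^-5 A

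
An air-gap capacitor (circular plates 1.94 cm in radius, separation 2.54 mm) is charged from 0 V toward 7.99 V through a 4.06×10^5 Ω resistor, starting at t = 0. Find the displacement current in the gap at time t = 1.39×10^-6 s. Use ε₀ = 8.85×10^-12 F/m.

With C = ε₀A/d = (8.85×10^-12)(1.182×10^-3)/(2.54×10^-3) = 4.118×10^-12 F, the time constant is τ = RC = 1.672×10^-6 s, so t/τ = 0.8313 and e^(−t/τ) = 0.4355.
I_d = I_cond = (V₀/R) e^(−t/τ) = (1.968×10^-5)(0.4355) = 8.57×10^-6 A.

8.57×10^-6 A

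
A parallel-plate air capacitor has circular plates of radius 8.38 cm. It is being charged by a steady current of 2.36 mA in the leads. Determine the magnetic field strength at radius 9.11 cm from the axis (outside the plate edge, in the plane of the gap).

By continuity the displacement current in the gap matches the conduction current: I_d = 2.36×10^-3 A.
Outside the plates the loop encloses all of I_d, so B·2πr = μ₀ I_d and B = 5.18×10^-9 T.

5.18×10^-9 T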